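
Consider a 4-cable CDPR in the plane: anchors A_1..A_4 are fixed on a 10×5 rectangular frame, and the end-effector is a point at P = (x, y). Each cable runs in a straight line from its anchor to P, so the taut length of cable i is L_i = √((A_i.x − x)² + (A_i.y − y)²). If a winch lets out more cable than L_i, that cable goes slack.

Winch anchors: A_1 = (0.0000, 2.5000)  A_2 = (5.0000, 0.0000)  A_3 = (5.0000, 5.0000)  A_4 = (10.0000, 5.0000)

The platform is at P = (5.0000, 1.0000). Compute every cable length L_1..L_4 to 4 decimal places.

(5.2202, 1.0000, 4.0000, 6.4031)

cable 1: Δx=-5.0000, Δy=1.5000; L_1 = √(Δx²+Δy²) = 5.2202
cable 2: Δx=0.0000, Δy=-1.0000; L_2 = √(Δx²+Δy²) = 1.0000
cable 3: Δx=0.0000, Δy=4.0000; L_3 = √(Δx²+Δy²) = 4.0000
cable 4: Δx=5.0000, Δy=4.0000; L_4 = √(Δx²+Δy²) = 6.4031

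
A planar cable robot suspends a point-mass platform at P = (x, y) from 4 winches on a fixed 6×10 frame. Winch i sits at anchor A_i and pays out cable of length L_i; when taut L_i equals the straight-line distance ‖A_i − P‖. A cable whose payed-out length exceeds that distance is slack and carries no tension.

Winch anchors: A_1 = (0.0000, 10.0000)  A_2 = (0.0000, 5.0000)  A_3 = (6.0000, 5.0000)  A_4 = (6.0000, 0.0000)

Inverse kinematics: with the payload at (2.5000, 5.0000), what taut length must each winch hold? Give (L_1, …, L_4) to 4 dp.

L_1 = √((0.0000−2.5000)² + (10.0000−5.0000)²) = 5.5902
L_2 = √((0.0000−2.5000)² + (5.0000−5.0000)²) = 2.5000
L_3 = √((6.0000−2.5000)² + (5.0000−5.0000)²) = 3.5000
L_4 = √((6.0000−2.5000)² + (0.0000−5.0000)²) = 6.1033

(5.5902, 2.5000, 3.5000, 6.1033)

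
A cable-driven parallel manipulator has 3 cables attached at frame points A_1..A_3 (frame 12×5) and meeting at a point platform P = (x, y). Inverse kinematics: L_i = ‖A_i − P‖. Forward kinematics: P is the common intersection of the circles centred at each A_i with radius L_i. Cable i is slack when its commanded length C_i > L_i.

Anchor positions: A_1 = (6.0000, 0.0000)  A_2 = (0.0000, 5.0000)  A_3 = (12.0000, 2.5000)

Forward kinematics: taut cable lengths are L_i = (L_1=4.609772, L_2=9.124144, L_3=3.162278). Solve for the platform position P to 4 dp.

(9.0000, 3.5000)

expand ‖A_i−P‖²=L_i² and subtract eq 1 (c_i ≔ ‖A_i‖²−L_i²)
c_1 = 36.0000+0.0000−21.2500 = 14.7500
eq1−eq2 → [12.0000  -10.0000]·P = 73.0000
eq1−eq3 → [-12.0000  -5.0000]·P = -125.5000
2×2 solve → P = (9.0000, 3.5000)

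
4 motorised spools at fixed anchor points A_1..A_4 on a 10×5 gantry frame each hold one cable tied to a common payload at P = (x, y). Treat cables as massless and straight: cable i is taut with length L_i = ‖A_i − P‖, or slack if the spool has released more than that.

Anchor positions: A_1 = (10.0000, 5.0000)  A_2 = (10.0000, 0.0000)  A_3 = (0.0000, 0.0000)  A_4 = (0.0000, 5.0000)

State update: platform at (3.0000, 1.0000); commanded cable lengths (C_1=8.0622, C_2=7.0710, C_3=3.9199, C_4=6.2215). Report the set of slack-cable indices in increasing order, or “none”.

cable 1: √((7.0000)²+(4.0000)²)=8.0623, C_1=8.0622: taut
cable 2: √((7.0000)²+(-1.0000)²)=7.0711, C_2=7.0710: taut
cable 3: √((-3.0000)²+(-1.0000)²)=3.1623, C_3=3.9199: slack
cable 4: √((-3.0000)²+(4.0000)²)=5.0000, C_4=6.2215: slack

3, 4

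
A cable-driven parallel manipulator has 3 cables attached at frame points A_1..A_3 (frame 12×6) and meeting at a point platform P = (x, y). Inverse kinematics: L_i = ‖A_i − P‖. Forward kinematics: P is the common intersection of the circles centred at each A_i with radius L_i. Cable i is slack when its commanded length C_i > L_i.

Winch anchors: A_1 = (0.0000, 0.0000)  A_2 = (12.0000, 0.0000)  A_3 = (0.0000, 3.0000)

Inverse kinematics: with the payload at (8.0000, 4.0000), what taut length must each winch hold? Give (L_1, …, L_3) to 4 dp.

L_1 = √((0.0000−8.0000)² + (0.0000−4.0000)²) = 8.9443
L_2 = √((12.0000−8.0000)² + (0.0000−4.0000)²) = 5.6569
L_3 = √((0.0000−8.0000)² + (3.0000−4.0000)²) = 8.0623

(8.9443, 5.6569, 8.0623)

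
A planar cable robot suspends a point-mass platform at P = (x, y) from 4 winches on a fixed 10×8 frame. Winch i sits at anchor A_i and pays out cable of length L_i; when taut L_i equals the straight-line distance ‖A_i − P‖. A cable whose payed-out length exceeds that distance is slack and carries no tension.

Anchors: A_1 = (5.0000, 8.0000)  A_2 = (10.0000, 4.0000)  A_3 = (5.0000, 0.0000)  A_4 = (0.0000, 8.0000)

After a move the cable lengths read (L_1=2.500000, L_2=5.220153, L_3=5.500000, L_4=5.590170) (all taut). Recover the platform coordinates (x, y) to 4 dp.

(5.0000, 5.5000)

circle eqns → linear via eq_j − eq_1; set c_j = A_j·A_j − L_j²
c_1 = 25.0000+64.0000−6.2500 = 82.7500
-10.0000·x + 8.0000·y = c_1−c_2 = -6.0000
0.0000·x + 16.0000·y = c_1−c_3 = 88.0000
10.0000·x + 0.0000·y = c_1−c_4 = 50.0000
solve first two rows → x=5.0000, y=5.5000
check cable 4: ‖A_4−P‖² = 31.2500 ≈ L_4² = 31.2500 ✓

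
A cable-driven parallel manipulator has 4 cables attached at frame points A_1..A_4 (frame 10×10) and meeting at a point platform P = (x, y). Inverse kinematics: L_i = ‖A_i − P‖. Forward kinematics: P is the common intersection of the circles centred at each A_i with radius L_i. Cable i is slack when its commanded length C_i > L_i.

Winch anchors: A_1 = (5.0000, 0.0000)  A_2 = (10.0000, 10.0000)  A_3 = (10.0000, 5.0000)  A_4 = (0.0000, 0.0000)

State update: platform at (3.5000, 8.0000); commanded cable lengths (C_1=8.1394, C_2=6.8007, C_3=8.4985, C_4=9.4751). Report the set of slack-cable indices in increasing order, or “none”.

i=1: geometric 8.1394 vs commanded 8.1394 ⇒ taut
i=2: geometric 6.8007 vs commanded 6.8007 ⇒ taut
i=3: geometric 7.1589 vs commanded 8.4985 ⇒ slack
i=4: geometric 8.7321 vs commanded 9.4751 ⇒ slack

3, 4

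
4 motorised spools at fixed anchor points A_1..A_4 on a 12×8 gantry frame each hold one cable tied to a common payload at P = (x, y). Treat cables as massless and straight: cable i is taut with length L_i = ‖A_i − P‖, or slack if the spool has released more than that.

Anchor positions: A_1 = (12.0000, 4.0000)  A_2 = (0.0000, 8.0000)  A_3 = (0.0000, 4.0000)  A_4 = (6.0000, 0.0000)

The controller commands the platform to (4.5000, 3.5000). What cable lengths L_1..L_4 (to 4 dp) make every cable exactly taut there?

(7.5166, 6.3640, 4.5277, 3.8079)

L_1: Δ = A_1−P = (7.5000, 0.5000) → ‖Δ‖ = √56.5000 = 7.5166
L_2: Δ = A_2−P = (-4.5000, 4.5000) → ‖Δ‖ = √40.5000 = 6.3640
L_3: Δ = A_3−P = (-4.5000, 0.5000) → ‖Δ‖ = √20.5000 = 4.5277
L_4: Δ = A_4−P = (1.5000, -3.5000) → ‖Δ‖ = √14.5000 = 3.8079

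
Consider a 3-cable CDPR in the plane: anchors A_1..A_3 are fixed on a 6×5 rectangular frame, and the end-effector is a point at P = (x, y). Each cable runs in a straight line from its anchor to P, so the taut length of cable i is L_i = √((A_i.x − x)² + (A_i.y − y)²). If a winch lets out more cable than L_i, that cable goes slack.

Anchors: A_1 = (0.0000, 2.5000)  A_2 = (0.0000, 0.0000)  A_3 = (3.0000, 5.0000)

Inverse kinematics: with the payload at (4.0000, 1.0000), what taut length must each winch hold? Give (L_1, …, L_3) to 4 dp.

cable 1: Δx=-4.0000, Δy=1.5000; L_1 = √(Δx²+Δy²) = 4.2720
cable 2: Δx=-4.0000, Δy=-1.0000; L_2 = √(Δx²+Δy²) = 4.1231
cable 3: Δx=-1.0000, Δy=4.0000; L_3 = √(Δx²+Δy²) = 4.1231

(4.2720, 4.1231, 4.1231)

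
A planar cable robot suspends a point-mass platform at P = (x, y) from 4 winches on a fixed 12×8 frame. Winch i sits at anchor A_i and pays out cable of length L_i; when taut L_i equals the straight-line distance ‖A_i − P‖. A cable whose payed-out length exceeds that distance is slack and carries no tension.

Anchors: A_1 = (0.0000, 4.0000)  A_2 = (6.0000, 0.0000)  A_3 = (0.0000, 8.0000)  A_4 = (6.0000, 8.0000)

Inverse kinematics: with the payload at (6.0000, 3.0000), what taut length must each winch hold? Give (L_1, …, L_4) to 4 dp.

L_1 = √((0.0000−6.0000)² + (4.0000−3.0000)²) = 6.0828
L_2 = √((6.0000−6.0000)² + (0.0000−3.0000)²) = 3.0000
L_3 = √((0.0000−6.0000)² + (8.0000−3.0000)²) = 7.8102
L_4 = √((6.0000−6.0000)² + (8.0000−3.0000)²) = 5.0000

(6.0828, 3.0000, 7.8102, 5.0000)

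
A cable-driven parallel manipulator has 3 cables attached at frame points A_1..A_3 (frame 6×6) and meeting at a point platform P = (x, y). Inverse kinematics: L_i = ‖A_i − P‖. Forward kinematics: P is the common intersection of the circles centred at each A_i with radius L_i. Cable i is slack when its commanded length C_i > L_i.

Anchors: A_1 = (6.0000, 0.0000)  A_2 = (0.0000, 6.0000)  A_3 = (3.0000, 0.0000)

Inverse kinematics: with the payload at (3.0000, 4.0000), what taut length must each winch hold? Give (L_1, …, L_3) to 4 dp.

L_1: Δ = A_1−P = (3.0000, -4.0000) → ‖Δ‖ = √25.0000 = 5.0000
L_2: Δ = A_2−P = (-3.0000, 2.0000) → ‖Δ‖ = √13.0000 = 3.6056
L_3: Δ = A_3−P = (0.0000, -4.0000) → ‖Δ‖ = √16.0000 = 4.0000

(5.0000, 3.6056, 4.0000)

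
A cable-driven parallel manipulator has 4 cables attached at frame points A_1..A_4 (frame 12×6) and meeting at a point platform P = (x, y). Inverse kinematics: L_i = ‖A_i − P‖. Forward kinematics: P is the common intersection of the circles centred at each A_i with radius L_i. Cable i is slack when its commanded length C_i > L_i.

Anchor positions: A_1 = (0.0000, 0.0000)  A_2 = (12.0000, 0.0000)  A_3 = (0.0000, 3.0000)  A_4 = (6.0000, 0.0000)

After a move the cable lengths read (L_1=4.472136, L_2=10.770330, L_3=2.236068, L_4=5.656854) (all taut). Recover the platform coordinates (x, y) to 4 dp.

expand ‖A_i−P‖²=L_i² and subtract eq 1 (q_i ≔ ‖A_i‖²−L_i²)
q_1 = 0.0000+0.0000−20.0000 = -20.0000
eq1−eq2 → [-24.0000  0.0000]·P = -48.0000
eq1−eq3 → [0.0000  -6.0000]·P = -24.0000
eq1−eq4 → [-12.0000  0.0000]·P = -24.0000
2×2 solve → P = (2.0000, 4.0000)
check cable 4: ‖A_4−P‖² = 32.0000 ≈ L_4² = 32.0000 ✓

(2.0000, 4.0000)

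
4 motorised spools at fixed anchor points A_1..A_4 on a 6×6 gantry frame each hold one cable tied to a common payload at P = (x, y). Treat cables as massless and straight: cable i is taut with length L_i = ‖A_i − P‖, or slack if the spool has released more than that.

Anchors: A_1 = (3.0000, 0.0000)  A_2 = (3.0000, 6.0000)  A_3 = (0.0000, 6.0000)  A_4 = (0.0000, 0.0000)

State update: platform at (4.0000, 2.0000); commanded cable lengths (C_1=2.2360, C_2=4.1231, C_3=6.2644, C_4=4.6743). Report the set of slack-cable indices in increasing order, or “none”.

i=1: geometric 2.2361 vs commanded 2.2360 ⇒ taut
i=2: geometric 4.1231 vs commanded 4.1231 ⇒ taut
i=3: geometric 5.6569 vs commanded 6.2644 ⇒ slack
i=4: geometric 4.4721 vs commanded 4.6743 ⇒ slack

3, 4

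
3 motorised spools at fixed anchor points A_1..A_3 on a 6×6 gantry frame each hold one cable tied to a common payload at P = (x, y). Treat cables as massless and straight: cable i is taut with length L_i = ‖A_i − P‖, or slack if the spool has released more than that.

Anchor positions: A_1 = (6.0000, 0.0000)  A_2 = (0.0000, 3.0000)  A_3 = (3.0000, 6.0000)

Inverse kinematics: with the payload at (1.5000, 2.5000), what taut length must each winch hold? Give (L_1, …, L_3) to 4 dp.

L_1: Δ = A_1−P = (4.5000, -2.5000) → ‖Δ‖ = √26.5000 = 5.1478
L_2: Δ = A_2−P = (-1.5000, 0.5000) → ‖Δ‖ = √2.5000 = 1.5811
L_3: Δ = A_3−P = (1.5000, 3.5000) → ‖Δ‖ = √14.5000 = 3.8079

(5.1478, 1.5811, 3.8079)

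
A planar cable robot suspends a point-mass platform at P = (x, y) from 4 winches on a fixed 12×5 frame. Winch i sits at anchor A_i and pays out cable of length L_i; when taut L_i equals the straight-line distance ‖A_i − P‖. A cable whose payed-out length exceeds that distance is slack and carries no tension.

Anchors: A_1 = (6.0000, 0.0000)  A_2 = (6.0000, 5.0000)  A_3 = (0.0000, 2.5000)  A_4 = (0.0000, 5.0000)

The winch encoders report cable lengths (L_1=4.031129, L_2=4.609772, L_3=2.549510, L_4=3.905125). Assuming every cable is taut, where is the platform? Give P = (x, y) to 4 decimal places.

each cable: (A_i−P)·(A_i−P) = L_i²; let c_i = ‖A_i‖²−L_i²
c_1 = 36.0000+0.0000−16.2500 = 19.7500
row 1: 0.0000x − 10.0000y = -20.0000  (c_2=39.7500)
row 2: 12.0000x − 5.0000y = 20.0000  (c_3=-0.2500)
row 3: 12.0000x − 10.0000y = 10.0000  (c_4=9.7500)
Cramer on rows 1–2 → x = 2.5000, y = 2.0000
check cable 4: ‖A_4−P‖² = 15.2500 ≈ L_4² = 15.2500 ✓

(2.5000, 2.0000)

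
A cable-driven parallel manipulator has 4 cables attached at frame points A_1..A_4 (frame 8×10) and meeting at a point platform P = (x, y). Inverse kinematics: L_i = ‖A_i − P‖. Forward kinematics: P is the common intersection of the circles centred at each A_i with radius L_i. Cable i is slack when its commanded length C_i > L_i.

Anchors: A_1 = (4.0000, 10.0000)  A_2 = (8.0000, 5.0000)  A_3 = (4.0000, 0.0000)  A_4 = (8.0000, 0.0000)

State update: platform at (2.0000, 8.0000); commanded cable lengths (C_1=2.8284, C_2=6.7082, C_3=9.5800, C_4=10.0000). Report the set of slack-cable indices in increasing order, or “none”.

i=1: geometric 2.8284 vs commanded 2.8284 ⇒ taut
i=2: geometric 6.7082 vs commanded 6.7082 ⇒ taut
i=3: geometric 8.2462 vs commanded 9.5800 ⇒ slack
i=4: geometric 10.0000 vs commanded 10.0000 ⇒ taut

3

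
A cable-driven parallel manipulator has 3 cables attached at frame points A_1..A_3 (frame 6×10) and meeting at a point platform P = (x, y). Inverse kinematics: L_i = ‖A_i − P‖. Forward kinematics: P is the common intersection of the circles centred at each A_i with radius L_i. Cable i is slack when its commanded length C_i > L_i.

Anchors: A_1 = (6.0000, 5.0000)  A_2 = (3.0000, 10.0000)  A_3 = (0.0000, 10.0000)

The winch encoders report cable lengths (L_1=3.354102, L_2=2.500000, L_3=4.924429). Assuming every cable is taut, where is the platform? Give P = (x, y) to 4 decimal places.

(4.5000, 8.0000)

expand ‖A_i−P‖²=L_i² and subtract eq 1 (k_i ≔ ‖A_i‖²−L_i²)
k_1 = 36.0000+25.0000−11.2500 = 49.7500
eq1−eq2 → [6.0000  -10.0000]·P = -53.0000
eq1−eq3 → [12.0000  -10.0000]·P = -26.0000
2×2 solve → P = (4.5000, 8.0000)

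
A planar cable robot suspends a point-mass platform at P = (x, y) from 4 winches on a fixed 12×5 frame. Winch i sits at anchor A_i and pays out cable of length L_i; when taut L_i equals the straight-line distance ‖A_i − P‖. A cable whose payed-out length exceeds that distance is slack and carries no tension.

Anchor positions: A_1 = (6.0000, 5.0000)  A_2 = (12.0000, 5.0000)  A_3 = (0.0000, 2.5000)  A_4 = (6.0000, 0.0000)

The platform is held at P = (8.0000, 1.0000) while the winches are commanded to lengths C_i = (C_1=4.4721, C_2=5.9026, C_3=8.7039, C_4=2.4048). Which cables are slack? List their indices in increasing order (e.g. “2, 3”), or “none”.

cable 1: √((-2.0000)²+(4.0000)²)=4.4721, C_1=4.4721: taut
cable 2: √((4.0000)²+(4.0000)²)=5.6569, C_2=5.9026: slack
cable 3: √((-8.0000)²+(1.5000)²)=8.1394, C_3=8.7039: slack
cable 4: √((-2.0000)²+(-1.0000)²)=2.2361, C_4=2.4048: slack

2, 3, 4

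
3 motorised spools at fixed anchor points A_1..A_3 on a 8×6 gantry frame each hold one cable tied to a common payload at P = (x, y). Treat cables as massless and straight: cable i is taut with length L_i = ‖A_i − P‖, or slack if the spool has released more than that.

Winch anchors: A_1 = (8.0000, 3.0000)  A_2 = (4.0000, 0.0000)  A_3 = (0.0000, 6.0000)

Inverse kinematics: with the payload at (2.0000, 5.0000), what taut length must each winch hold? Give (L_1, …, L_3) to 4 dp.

L_1 = √((8.0000−2.0000)² + (3.0000−5.0000)²) = 6.3246
L_2 = √((4.0000−2.0000)² + (0.0000−5.0000)²) = 5.3852
L_3 = √((0.0000−2.0000)² + (6.0000−5.0000)²) = 2.2361

(6.3246, 5.3852, 2.2361)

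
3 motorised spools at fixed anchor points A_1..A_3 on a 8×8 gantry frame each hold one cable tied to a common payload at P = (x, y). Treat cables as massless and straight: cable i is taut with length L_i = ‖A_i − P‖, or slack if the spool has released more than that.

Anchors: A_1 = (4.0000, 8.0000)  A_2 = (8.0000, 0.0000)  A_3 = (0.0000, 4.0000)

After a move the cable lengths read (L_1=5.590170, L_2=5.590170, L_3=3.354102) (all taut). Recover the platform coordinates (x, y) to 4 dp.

expand ‖A_i−P‖²=L_i² and subtract eq 1 (c_i ≔ ‖A_i‖²−L_i²)
c_1 = 16.0000+64.0000−31.2500 = 48.7500
eq1−eq2 → [-8.0000  16.0000]·P = 16.0000
eq1−eq3 → [8.0000  8.0000]·P = 44.0000
2×2 solve → P = (3.0000, 2.5000)

(3.0000, 2.5000)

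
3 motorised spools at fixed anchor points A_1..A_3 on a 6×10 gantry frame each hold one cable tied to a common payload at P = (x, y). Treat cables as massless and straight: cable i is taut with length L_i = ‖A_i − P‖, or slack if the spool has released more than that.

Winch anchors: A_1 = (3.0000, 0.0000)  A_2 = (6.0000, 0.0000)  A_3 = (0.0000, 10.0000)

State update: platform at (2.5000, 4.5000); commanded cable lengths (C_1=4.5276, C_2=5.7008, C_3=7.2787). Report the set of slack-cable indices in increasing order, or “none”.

i=1: geometric 4.5277 vs commanded 4.5276 ⇒ taut
i=2: geometric 5.7009 vs commanded 5.7008 ⇒ taut
i=3: geometric 6.0415 vs commanded 7.2787 ⇒ slack

3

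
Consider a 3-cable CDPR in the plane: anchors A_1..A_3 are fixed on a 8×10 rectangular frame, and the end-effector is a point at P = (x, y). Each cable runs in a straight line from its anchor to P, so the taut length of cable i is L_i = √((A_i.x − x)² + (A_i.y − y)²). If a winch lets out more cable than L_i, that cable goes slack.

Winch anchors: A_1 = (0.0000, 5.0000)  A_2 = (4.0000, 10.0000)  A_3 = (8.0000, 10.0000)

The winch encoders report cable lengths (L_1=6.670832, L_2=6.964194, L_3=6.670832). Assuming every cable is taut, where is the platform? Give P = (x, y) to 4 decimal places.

circle eqns → linear via eq_j − eq_1; set q_j = A_j·A_j − L_j²
q_1 = 0.0000+25.0000−44.5000 = -19.5000
-8.0000·x − 10.0000·y = q_1−q_2 = -87.0000
-16.0000·x − 10.0000·y = q_1−q_3 = -139.0000
solve first two rows → x=6.5000, y=3.5000

(6.5000, 3.5000)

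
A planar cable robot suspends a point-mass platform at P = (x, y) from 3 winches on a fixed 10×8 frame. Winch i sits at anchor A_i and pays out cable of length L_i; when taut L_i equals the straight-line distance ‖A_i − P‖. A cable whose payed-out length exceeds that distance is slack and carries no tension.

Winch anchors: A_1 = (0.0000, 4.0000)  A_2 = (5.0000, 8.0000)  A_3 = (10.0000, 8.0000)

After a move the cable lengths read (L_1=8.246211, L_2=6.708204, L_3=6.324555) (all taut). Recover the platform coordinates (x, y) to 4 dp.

(8.0000, 2.0000)

circle eqns → linear via eq_j − eq_1; set c_j = A_j·A_j − L_j²
c_1 = 0.0000+16.0000−68.0000 = -52.0000
-10.0000·x − 8.0000·y = c_1−c_2 = -96.0000
-20.0000·x − 8.0000·y = c_1−c_3 = -176.0000
solve first two rows → x=8.0000, y=2.0000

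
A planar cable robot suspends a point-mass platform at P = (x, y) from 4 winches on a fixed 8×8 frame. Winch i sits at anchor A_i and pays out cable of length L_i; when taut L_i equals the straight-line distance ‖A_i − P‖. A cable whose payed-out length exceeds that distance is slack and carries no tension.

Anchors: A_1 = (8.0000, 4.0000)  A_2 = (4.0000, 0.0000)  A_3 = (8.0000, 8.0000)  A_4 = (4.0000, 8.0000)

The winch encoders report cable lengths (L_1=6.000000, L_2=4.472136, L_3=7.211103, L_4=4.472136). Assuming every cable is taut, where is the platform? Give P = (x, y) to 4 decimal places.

each cable: (A_i−P)·(A_i−P) = L_i²; let q_i = ‖A_i‖²−L_i²
q_1 = 64.0000+16.0000−36.0000 = 44.0000
row 1: 8.0000x + 8.0000y = 48.0000  (q_2=-4.0000)
row 2: 0.0000x − 8.0000y = -32.0000  (q_3=76.0000)
row 3: 8.0000x − 8.0000y = -16.0000  (q_4=60.0000)
Cramer on rows 1–2 → x = 2.0000, y = 4.0000
check cable 4: ‖A_4−P‖² = 20.0000 ≈ L_4² = 20.0000 ✓

(2.0000, 4.0000)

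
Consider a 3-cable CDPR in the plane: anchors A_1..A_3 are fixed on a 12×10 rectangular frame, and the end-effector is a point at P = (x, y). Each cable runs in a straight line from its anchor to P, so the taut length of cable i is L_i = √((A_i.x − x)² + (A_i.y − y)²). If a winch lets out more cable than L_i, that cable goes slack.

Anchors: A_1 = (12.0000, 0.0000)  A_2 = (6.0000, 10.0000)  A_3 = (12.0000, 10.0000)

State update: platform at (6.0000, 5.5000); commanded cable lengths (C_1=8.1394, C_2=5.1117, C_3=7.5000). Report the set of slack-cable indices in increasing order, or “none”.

cable 1: L_1 = ‖A_1−P‖ = 8.1394;  C_1 = 8.1394 → taut
cable 2: L_2 = ‖A_2−P‖ = 4.5000;  C_2 = 5.1117 → slack
cable 3: L_3 = ‖A_3−P‖ = 7.5000;  C_3 = 7.5000 → taut

2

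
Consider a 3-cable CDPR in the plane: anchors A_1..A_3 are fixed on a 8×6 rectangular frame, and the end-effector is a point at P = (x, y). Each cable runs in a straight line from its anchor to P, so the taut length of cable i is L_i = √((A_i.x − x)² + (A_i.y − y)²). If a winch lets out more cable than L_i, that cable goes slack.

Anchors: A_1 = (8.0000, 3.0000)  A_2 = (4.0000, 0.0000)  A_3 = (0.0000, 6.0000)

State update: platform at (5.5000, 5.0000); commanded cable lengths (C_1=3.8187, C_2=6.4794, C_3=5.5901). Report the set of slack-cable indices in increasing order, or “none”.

cable 1: L_1 = ‖A_1−P‖ = 3.2016;  C_1 = 3.8187 → slack
cable 2: L_2 = ‖A_2−P‖ = 5.2202;  C_2 = 6.4794 → slack
cable 3: L_3 = ‖A_3−P‖ = 5.5902;  C_3 = 5.5901 → taut

1, 2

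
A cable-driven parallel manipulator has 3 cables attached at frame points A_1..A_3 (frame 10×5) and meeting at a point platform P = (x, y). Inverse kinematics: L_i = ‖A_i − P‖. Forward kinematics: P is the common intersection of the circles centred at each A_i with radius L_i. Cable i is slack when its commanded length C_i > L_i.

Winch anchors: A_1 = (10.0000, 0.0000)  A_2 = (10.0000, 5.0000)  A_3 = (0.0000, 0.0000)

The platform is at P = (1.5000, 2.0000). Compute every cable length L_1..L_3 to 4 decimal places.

(8.7321, 9.0139, 2.5000)

cable 1: Δx=8.5000, Δy=-2.0000; L_1 = √(Δx²+Δy²) = 8.7321
cable 2: Δx=8.5000, Δy=3.0000; L_2 = √(Δx²+Δy²) = 9.0139
cable 3: Δx=-1.5000, Δy=-2.0000; L_3 = √(Δx²+Δy²) = 2.5000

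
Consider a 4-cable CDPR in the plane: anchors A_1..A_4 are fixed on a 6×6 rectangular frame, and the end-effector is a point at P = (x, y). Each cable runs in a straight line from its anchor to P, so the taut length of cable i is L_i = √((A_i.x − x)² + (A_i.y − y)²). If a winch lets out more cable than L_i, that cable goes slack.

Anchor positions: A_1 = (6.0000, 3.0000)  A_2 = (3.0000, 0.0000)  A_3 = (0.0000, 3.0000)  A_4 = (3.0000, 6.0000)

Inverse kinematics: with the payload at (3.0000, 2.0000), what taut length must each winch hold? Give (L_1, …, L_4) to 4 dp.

L_1 = √((6.0000−3.0000)² + (3.0000−2.0000)²) = 3.1623
L_2 = √((3.0000−3.0000)² + (0.0000−2.0000)²) = 2.0000
L_3 = √((0.0000−3.0000)² + (3.0000−2.0000)²) = 3.1623
L_4 = √((3.0000−3.0000)² + (6.0000−2.0000)²) = 4.0000

(3.1623, 2.0000, 3.1623, 4.0000)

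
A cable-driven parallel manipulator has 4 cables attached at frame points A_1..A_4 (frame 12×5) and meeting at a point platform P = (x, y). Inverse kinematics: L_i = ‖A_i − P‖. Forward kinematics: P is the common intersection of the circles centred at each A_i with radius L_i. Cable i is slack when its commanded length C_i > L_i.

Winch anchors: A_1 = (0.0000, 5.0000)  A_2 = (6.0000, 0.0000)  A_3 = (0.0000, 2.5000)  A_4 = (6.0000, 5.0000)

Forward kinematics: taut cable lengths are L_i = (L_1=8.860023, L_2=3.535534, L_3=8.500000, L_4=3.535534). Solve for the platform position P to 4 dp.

(8.5000, 2.5000)

each cable: (A_i−P)·(A_i−P) = L_i²; let c_i = ‖A_i‖²−L_i²
c_1 = 0.0000+25.0000−78.5000 = -53.5000
row 1: -12.0000x + 10.0000y = -77.0000  (c_2=23.5000)
row 2: 0.0000x + 5.0000y = 12.5000  (c_3=-66.0000)
row 3: -12.0000x + 0.0000y = -102.0000  (c_4=48.5000)
Cramer on rows 1–2 → x = 8.5000, y = 2.5000
check cable 4: ‖A_4−P‖² = 12.5000 ≈ L_4² = 12.5000 ✓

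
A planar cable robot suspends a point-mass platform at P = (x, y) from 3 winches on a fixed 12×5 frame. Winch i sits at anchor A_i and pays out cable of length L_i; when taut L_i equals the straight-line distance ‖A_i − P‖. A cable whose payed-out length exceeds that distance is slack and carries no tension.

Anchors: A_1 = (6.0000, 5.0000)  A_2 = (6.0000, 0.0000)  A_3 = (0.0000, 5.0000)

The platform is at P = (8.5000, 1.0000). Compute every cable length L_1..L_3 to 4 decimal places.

(4.7170, 2.6926, 9.3941)

L_1: Δ = A_1−P = (-2.5000, 4.0000) → ‖Δ‖ = √22.2500 = 4.7170
L_2: Δ = A_2−P = (-2.5000, -1.0000) → ‖Δ‖ = √7.2500 = 2.6926
L_3: Δ = A_3−P = (-8.5000, 4.0000) → ‖Δ‖ = √88.2500 = 9.3941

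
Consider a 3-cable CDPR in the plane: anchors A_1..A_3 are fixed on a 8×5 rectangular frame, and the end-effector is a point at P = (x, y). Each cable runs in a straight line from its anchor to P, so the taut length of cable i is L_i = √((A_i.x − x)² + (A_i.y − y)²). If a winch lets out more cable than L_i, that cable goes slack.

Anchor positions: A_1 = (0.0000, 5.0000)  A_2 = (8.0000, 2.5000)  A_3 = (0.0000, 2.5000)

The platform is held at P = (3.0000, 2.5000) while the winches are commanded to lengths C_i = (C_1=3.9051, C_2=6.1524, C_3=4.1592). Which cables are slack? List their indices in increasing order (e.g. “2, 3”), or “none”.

2, 3

i=1: geometric 3.9051 vs commanded 3.9051 ⇒ taut
i=2: geometric 5.0000 vs commanded 6.1524 ⇒ slack
i=3: geometric 3.0000 vs commanded 4.1592 ⇒ slack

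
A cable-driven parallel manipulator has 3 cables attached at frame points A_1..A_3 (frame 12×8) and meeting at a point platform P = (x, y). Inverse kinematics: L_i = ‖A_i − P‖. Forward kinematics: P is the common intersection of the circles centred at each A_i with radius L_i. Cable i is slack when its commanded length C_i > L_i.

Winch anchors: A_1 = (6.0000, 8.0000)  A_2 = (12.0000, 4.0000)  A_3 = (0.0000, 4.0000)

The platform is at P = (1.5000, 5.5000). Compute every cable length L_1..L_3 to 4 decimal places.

(5.1478, 10.6066, 2.1213)

L_1 = √((6.0000−1.5000)² + (8.0000−5.5000)²) = 5.1478
L_2 = √((12.0000−1.5000)² + (4.0000−5.5000)²) = 10.6066
L_3 = √((0.0000−1.5000)² + (4.0000−5.5000)²) = 2.1213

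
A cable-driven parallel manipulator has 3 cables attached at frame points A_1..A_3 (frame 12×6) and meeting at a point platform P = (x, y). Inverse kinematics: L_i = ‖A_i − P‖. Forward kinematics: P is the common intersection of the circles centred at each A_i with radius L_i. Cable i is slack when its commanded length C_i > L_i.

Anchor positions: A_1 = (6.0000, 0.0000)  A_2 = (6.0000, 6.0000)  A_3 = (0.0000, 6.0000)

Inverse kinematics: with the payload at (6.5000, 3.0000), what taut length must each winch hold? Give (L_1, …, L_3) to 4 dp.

(3.0414, 3.0414, 7.1589)

cable 1: Δx=-0.5000, Δy=-3.0000; L_1 = √(Δx²+Δy²) = 3.0414
cable 2: Δx=-0.5000, Δy=3.0000; L_2 = √(Δx²+Δy²) = 3.0414
cable 3: Δx=-6.5000, Δy=3.0000; L_3 = √(Δx²+Δy²) = 7.1589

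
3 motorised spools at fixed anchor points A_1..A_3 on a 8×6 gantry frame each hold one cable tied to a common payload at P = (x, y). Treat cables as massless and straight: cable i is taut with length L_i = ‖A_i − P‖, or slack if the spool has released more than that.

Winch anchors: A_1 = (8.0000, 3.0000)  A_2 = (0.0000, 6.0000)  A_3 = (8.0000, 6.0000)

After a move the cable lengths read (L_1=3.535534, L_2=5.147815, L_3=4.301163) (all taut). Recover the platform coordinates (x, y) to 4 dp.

(4.5000, 3.5000)

expand ‖A_i−P‖²=L_i² and subtract eq 1 (c_i ≔ ‖A_i‖²−L_i²)
c_1 = 64.0000+9.0000−12.5000 = 60.5000
eq1−eq2 → [16.0000  -6.0000]·P = 51.0000
eq1−eq3 → [0.0000  -6.0000]·P = -21.0000
2×2 solve → P = (4.5000, 3.5000)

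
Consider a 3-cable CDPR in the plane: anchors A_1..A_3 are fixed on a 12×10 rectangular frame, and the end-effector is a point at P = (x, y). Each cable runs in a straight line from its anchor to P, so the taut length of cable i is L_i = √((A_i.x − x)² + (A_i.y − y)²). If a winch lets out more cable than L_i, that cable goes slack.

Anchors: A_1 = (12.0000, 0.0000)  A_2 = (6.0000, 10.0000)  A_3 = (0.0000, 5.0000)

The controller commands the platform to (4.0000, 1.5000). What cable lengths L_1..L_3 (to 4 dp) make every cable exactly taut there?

(8.1394, 8.7321, 5.3151)

L_1: Δ = A_1−P = (8.0000, -1.5000) → ‖Δ‖ = √66.2500 = 8.1394
L_2: Δ = A_2−P = (2.0000, 8.5000) → ‖Δ‖ = √76.2500 = 8.7321
L_3: Δ = A_3−P = (-4.0000, 3.5000) → ‖Δ‖ = √28.2500 = 5.3151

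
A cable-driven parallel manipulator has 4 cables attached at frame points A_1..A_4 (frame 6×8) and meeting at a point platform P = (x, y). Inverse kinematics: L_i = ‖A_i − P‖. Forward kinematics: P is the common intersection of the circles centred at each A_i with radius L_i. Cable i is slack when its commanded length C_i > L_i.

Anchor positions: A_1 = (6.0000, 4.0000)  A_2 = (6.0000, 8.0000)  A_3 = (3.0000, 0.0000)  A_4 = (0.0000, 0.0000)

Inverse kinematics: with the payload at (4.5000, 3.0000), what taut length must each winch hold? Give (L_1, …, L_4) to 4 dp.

(1.8028, 5.2202, 3.3541, 5.4083)

L_1 = √((6.0000−4.5000)² + (4.0000−3.0000)²) = 1.8028
L_2 = √((6.0000−4.5000)² + (8.0000−3.0000)²) = 5.2202
L_3 = √((3.0000−4.5000)² + (0.0000−3.0000)²) = 3.3541
L_4 = √((0.0000−4.5000)² + (0.0000−3.0000)²) = 5.4083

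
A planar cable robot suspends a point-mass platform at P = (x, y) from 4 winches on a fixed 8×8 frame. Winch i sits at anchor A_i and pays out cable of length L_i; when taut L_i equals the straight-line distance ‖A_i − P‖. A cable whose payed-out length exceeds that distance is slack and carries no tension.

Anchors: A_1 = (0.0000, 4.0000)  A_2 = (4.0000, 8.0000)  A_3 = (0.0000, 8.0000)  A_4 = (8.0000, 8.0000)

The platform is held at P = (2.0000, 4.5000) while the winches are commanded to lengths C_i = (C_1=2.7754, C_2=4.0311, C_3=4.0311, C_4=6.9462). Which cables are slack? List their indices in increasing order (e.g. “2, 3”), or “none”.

1

cable 1: √((-2.0000)²+(-0.5000)²)=2.0616, C_1=2.7754: slack
cable 2: √((2.0000)²+(3.5000)²)=4.0311, C_2=4.0311: taut
cable 3: √((-2.0000)²+(3.5000)²)=4.0311, C_3=4.0311: taut
cable 4: √((6.0000)²+(3.5000)²)=6.9462, C_4=6.9462: taut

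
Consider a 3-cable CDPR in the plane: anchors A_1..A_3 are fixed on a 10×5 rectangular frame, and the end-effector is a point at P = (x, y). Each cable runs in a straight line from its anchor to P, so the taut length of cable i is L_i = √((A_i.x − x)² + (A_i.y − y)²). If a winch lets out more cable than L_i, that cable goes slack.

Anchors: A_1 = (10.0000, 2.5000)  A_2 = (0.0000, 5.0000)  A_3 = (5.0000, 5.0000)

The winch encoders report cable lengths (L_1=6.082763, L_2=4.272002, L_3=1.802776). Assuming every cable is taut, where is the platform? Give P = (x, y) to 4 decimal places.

expand ‖A_i−P‖²=L_i² and subtract eq 1 (q_i ≔ ‖A_i‖²−L_i²)
q_1 = 100.0000+6.2500−37.0000 = 69.2500
eq1−eq2 → [20.0000  -5.0000]·P = 62.5000
eq1−eq3 → [10.0000  -5.0000]·P = 22.5000
2×2 solve → P = (4.0000, 3.5000)

(4.0000, 3.5000)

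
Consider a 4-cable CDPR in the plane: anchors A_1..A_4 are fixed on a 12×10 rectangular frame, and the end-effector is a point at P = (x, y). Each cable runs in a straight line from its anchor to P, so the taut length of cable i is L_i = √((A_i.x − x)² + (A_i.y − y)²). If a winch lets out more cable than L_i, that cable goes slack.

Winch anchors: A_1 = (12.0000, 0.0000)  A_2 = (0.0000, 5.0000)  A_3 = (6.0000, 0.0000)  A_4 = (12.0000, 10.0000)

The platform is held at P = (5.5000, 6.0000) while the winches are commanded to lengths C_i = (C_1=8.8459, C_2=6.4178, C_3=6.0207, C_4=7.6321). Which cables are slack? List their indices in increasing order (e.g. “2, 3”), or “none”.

2

cable 1: √((6.5000)²+(-6.0000)²)=8.8459, C_1=8.8459: taut
cable 2: √((-5.5000)²+(-1.0000)²)=5.5902, C_2=6.4178: slack
cable 3: √((0.5000)²+(-6.0000)²)=6.0208, C_3=6.0207: taut
cable 4: √((6.5000)²+(4.0000)²)=7.6322, C_4=7.6321: taut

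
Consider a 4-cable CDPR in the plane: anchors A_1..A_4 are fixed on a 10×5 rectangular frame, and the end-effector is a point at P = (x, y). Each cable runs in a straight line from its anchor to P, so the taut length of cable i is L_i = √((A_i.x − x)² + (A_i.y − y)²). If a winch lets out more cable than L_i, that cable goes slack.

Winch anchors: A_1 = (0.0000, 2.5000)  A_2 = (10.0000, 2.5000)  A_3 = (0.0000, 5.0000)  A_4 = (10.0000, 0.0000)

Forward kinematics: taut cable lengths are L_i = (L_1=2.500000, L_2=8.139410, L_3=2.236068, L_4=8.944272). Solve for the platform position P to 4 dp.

expand ‖A_i−P‖²=L_i² and subtract eq 1 (k_i ≔ ‖A_i‖²−L_i²)
k_1 = 0.0000+6.2500−6.2500 = 0.0000
eq1−eq2 → [-20.0000  0.0000]·P = -40.0000
eq1−eq3 → [0.0000  -5.0000]·P = -20.0000
eq1−eq4 → [-20.0000  5.0000]·P = -20.0000
2×2 solve → P = (2.0000, 4.0000)
check cable 4: ‖A_4−P‖² = 80.0000 ≈ L_4² = 80.0000 ✓

(2.0000, 4.0000)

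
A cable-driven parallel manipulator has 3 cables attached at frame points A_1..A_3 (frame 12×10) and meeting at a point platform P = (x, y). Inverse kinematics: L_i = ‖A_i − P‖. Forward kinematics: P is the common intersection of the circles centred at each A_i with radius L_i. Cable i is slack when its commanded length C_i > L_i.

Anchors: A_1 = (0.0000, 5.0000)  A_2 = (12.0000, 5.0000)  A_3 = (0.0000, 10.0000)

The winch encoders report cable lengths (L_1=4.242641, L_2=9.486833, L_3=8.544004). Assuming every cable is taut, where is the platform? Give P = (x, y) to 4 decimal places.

(3.0000, 2.0000)

expand ‖A_i−P‖²=L_i² and subtract eq 1 (k_i ≔ ‖A_i‖²−L_i²)
k_1 = 0.0000+25.0000−18.0000 = 7.0000
eq1−eq2 → [-24.0000  0.0000]·P = -72.0000
eq1−eq3 → [0.0000  -10.0000]·P = -20.0000
2×2 solve → P = (3.0000, 2.0000)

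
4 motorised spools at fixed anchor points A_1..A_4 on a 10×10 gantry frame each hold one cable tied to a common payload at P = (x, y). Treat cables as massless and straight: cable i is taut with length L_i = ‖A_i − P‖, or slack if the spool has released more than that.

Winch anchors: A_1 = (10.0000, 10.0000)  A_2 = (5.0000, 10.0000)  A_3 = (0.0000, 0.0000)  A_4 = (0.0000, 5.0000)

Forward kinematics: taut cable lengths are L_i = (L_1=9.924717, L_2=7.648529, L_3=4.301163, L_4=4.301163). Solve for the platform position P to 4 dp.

(3.5000, 2.5000)

each cable: (A_i−P)·(A_i−P) = L_i²; let k_i = ‖A_i‖²−L_i²
k_1 = 100.0000+100.0000−98.5000 = 101.5000
row 1: 10.0000x + 0.0000y = 35.0000  (k_2=66.5000)
row 2: 20.0000x + 20.0000y = 120.0000  (k_3=-18.5000)
row 3: 20.0000x + 10.0000y = 95.0000  (k_4=6.5000)
Cramer on rows 1–2 → x = 3.5000, y = 2.5000
check cable 4: ‖A_4−P‖² = 18.5000 ≈ L_4² = 18.5000 ✓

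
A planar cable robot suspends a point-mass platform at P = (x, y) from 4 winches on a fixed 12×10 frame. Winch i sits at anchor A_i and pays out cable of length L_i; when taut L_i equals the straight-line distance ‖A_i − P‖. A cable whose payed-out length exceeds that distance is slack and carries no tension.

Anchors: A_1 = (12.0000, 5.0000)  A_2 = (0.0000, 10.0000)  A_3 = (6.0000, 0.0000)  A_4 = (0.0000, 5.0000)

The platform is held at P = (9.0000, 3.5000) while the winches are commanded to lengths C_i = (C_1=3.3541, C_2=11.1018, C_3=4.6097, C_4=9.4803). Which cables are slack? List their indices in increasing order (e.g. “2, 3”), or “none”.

4

i=1: geometric 3.3541 vs commanded 3.3541 ⇒ taut
i=2: geometric 11.1018 vs commanded 11.1018 ⇒ taut
i=3: geometric 4.6098 vs commanded 4.6097 ⇒ taut
i=4: geometric 9.1241 vs commanded 9.4803 ⇒ slack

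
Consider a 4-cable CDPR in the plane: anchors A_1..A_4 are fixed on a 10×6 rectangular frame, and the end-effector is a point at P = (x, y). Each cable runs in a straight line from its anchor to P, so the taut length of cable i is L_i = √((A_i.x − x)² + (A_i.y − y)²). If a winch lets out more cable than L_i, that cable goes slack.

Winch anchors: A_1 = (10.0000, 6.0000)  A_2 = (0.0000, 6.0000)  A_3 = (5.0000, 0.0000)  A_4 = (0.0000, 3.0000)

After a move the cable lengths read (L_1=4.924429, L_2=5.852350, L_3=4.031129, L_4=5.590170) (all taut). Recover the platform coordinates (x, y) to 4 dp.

(5.5000, 4.0000)

each cable: (A_i−P)·(A_i−P) = L_i²; let k_i = ‖A_i‖²−L_i²
k_1 = 100.0000+36.0000−24.2500 = 111.7500
row 1: 20.0000x + 0.0000y = 110.0000  (k_2=1.7500)
row 2: 10.0000x + 12.0000y = 103.0000  (k_3=8.7500)
row 3: 20.0000x + 6.0000y = 134.0000  (k_4=-22.2500)
Cramer on rows 1–2 → x = 5.5000, y = 4.0000
check cable 4: ‖A_4−P‖² = 31.2500 ≈ L_4² = 31.2500 ✓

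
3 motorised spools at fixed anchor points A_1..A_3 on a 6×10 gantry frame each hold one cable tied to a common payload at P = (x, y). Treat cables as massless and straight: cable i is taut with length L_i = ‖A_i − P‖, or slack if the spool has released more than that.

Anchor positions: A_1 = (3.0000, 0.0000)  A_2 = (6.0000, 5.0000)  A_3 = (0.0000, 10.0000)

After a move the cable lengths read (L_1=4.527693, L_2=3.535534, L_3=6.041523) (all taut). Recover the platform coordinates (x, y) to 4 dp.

expand ‖A_i−P‖²=L_i² and subtract eq 1 (q_i ≔ ‖A_i‖²−L_i²)
q_1 = 9.0000+0.0000−20.5000 = -11.5000
eq1−eq2 → [-6.0000  -10.0000]·P = -60.0000
eq1−eq3 → [6.0000  -20.0000]·P = -75.0000
2×2 solve → P = (2.5000, 4.5000)

(2.5000, 4.5000)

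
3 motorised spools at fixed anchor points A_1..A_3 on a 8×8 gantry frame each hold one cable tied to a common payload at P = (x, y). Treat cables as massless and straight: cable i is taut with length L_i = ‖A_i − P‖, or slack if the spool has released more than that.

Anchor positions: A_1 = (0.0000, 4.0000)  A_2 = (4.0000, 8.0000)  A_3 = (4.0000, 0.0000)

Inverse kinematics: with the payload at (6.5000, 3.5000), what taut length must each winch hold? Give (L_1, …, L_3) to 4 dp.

cable 1: Δx=-6.5000, Δy=0.5000; L_1 = √(Δx²+Δy²) = 6.5192
cable 2: Δx=-2.5000, Δy=4.5000; L_2 = √(Δx²+Δy²) = 5.1478
cable 3: Δx=-2.5000, Δy=-3.5000; L_3 = √(Δx²+Δy²) = 4.3012

(6.5192, 5.1478, 4.3012)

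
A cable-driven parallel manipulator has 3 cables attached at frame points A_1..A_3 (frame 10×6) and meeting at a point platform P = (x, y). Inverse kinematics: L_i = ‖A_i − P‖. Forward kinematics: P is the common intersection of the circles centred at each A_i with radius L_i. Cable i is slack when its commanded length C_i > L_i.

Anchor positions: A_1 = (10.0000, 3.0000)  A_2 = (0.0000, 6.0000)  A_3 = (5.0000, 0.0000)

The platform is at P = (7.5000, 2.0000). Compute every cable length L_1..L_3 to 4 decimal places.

L_1: Δ = A_1−P = (2.5000, 1.0000) → ‖Δ‖ = √7.2500 = 2.6926
L_2: Δ = A_2−P = (-7.5000, 4.0000) → ‖Δ‖ = √72.2500 = 8.5000
L_3: Δ = A_3−P = (-2.5000, -2.0000) → ‖Δ‖ = √10.2500 = 3.2016

(2.6926, 8.5000, 3.2016)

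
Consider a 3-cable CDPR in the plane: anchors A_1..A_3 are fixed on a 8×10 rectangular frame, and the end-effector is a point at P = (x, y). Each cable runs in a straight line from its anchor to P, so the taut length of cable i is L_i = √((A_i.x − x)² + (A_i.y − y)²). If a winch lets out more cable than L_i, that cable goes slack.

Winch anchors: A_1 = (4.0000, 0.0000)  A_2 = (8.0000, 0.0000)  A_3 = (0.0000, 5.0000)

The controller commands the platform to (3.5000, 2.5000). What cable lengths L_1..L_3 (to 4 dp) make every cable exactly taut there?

L_1: Δ = A_1−P = (0.5000, -2.5000) → ‖Δ‖ = √6.5000 = 2.5495
L_2: Δ = A_2−P = (4.5000, -2.5000) → ‖Δ‖ = √26.5000 = 5.1478
L_3: Δ = A_3−P = (-3.5000, 2.5000) → ‖Δ‖ = √18.5000 = 4.3012

(2.5495, 5.1478, 4.3012)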